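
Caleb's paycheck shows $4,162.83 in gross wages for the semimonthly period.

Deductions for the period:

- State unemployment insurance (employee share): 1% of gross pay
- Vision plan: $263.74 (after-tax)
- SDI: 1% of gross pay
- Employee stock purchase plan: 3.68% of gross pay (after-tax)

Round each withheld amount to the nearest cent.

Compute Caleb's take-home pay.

State unemployment insurance (employee share): $4,162.83 × 0.01 = $41.63
SDI: $4,162.83 × 0.01 = $41.63
Employee stock purchase plan: $4,162.83 × 0.0368 = $153.19
Vision plan: $263.74
Total deductions = $41.63 + $41.63 + $153.19 + $263.74 = $500.19
Net pay = $4,162.83 − $500.19 = $3,662.64

$3,662.64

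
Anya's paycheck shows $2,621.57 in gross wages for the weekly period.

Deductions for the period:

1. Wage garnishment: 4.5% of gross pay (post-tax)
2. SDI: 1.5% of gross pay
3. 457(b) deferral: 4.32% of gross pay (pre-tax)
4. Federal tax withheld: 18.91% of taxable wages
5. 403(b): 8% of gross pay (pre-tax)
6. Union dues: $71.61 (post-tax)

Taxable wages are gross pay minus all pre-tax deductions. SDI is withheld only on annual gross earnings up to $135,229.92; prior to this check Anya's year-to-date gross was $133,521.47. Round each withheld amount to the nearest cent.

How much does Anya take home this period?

$1,648.72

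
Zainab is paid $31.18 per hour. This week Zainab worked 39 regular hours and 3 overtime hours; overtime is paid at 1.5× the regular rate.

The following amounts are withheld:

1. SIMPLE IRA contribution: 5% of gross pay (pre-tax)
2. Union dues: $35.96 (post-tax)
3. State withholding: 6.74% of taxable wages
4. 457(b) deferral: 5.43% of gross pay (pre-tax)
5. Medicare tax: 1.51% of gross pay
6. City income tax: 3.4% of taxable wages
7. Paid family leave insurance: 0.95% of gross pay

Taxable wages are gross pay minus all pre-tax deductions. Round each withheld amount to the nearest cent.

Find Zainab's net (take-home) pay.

$1,022.34

Regular pay: 39 × $31.18 = $1,216.02
Overtime pay: 3 × $31.18 × 1.5 = $140.31
Gross pay = $1,216.02 + $140.31 = $1,356.33
457(b) deferral: $1,356.33 × 0.0543 = $73.65
SIMPLE IRA contribution: $1,356.33 × 0.05 = $67.82
Pre-tax total = $73.65 + $67.82 = $141.47
Taxable wages = $1,356.33 − $141.47 = $1,214.86
City income tax: $1,214.86 × 0.034 = $41.31
State withholding: $1,214.86 × 0.0674 = $81.88
Paid family leave insurance: $1,356.33 × 0.0095 = $12.89
Medicare tax: $1,356.33 × 0.0151 = $20.48
Union dues: $35.96
Total deductions = $73.65 + $67.82 + $41.31 + $81.88 + $12.89 + $20.48 + $35.96 = $333.99
Net pay = $1,356.33 − $333.99 = $1,022.34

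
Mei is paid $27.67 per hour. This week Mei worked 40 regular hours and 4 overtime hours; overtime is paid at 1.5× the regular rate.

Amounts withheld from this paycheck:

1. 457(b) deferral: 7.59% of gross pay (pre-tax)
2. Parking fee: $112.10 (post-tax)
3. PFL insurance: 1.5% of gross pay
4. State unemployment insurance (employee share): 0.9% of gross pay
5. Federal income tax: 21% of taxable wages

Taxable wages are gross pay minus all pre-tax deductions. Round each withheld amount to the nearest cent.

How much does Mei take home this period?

Regular pay: 40 × $27.67 = $1,106.80
Overtime pay: 4 × $27.67 × 1.5 = $166.02
Gross pay = $1,106.80 + $166.02 = $1,272.82
457(b) deferral: $1,272.82 × 0.0759 = $96.61
Taxable wages = $1,272.82 − $96.61 = $1,176.21
Federal income tax: $1,176.21 × 0.21 = $247.00
State unemployment insurance (employee share): $1,272.82 × 0.009 = $11.46
PFL insurance: $1,272.82 × 0.015 = $19.09
Parking fee: $112.10
Total deductions = $96.61 + $247.00 + $11.46 + $19.09 + $112.10 = $486.26
Net pay = $1,272.82 − $486.26 = $786.56

$786.56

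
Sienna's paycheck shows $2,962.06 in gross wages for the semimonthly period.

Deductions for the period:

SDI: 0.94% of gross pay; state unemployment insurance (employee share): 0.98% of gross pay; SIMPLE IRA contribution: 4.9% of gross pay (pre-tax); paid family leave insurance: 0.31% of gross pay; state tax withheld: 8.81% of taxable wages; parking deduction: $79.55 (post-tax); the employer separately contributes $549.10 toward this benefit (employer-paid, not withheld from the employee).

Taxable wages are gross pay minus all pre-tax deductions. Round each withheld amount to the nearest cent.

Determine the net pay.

$2,423.15

SIMPLE IRA contribution: $2,962.06 × 0.049 = $145.14
Taxable wages = $2,962.06 − $145.14 = $2,816.92
State tax withheld: $2,816.92 × 0.0881 = $248.17
SDI: $2,962.06 × 0.0094 = $27.84
State unemployment insurance (employee share): $2,962.06 × 0.0098 = $29.03
Paid family leave insurance: $2,962.06 × 0.0031 = $9.18
Parking deduction: $79.55
(Employer's $549.10 toward parking deduction is not withheld from the employee.)
Total deductions = $145.14 + $248.17 + $27.84 + $29.03 + $9.18 + $79.55 = $538.91
Net pay = $2,962.06 − $538.91 = $2,423.15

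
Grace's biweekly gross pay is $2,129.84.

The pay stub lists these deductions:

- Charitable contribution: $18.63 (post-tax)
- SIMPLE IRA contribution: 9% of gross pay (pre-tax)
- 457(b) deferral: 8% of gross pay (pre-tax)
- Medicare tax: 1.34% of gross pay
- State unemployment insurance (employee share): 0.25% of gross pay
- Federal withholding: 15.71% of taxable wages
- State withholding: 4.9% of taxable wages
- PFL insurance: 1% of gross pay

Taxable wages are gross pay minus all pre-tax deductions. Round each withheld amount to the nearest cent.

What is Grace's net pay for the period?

$1,329.63

457(b) deferral: $2,129.84 × 0.08 = $170.39
SIMPLE IRA contribution: $2,129.84 × 0.09 = $191.69
Pre-tax total = $170.39 + $191.69 = $362.08
Taxable wages = $2,129.84 − $362.08 = $1,767.76
State withholding: $1,767.76 × 0.049 = $86.62
Federal withholding: $1,767.76 × 0.1571 = $277.72
Medicare tax: $2,129.84 × 0.0134 = $28.54
State unemployment insurance (employee share): $2,129.84 × 0.0025 = $5.32
PFL insurance: $2,129.84 × 0.01 = $21.30
Charitable contribution: $18.63
Total deductions = $170.39 + $191.69 + $86.62 + $277.72 + $28.54 + $5.32 + $21.30 + $18.63 = $800.21
Net pay = $2,129.84 − $800.21 = $1,329.63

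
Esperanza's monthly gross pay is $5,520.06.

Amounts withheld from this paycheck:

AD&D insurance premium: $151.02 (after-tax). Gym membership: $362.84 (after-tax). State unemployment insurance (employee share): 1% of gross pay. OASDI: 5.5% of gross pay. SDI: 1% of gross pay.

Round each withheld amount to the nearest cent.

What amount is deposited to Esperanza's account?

State unemployment insurance (employee share): $5,520.06 × 0.01 = $55.20
SDI: $5,520.06 × 0.01 = $55.20
OASDI: $5,520.06 × 0.055 = $303.60
Gym membership: $362.84
AD&D insurance premium: $151.02
Total deductions = $55.20 + $55.20 + $303.60 + $362.84 + $151.02 = $927.86
Net pay = $5,520.06 − $927.86 = $4,592.20

$4,592.20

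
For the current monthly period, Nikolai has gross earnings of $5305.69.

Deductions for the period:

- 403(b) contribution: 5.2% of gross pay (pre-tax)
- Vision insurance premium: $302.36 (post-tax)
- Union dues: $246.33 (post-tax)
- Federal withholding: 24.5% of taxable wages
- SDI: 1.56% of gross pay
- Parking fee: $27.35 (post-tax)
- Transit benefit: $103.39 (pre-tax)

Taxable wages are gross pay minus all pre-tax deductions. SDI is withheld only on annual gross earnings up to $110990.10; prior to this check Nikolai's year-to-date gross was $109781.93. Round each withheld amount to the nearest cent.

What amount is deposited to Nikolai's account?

Transit benefit: $103.39
403(b) contribution: $5305.69 × 0.052 = $275.90
Pre-tax total = $103.39 + $275.90 = $379.29
Taxable wages = $5305.69 − $379.29 = $4926.40
Federal withholding: $4926.40 × 0.245 = $1206.97
SDI: only $110990.10 − $109781.93 = $1208.17 of this check is subject → $1208.17 × 0.0156 = $18.85
Union dues: $246.33
Parking fee: $27.35
Vision insurance premium: $302.36
Total deductions = $103.39 + $275.90 + $1206.97 + $18.85 + $246.33 + $27.35 + $302.36 = $2181.15
Net pay = $5305.69 − $2181.15 = $3124.54

$3124.54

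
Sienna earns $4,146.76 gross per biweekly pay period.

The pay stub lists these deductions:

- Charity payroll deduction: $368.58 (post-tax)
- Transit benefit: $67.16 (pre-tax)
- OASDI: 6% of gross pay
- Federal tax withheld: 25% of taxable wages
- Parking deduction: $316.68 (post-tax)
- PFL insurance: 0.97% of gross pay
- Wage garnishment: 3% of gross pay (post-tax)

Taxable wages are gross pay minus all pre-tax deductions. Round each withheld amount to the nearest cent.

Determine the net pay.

$1,961.01

Transit benefit: $67.16
Taxable wages = $4,146.76 − $67.16 = $4,079.60
Federal tax withheld: $4,079.60 × 0.25 = $1,019.90
OASDI: $4,146.76 × 0.06 = $248.81
PFL insurance: $4,146.76 × 0.0097 = $40.22
Charity payroll deduction: $368.58
Parking deduction: $316.68
Wage garnishment: $4,146.76 × 0.03 = $124.40
Total deductions = $67.16 + $1,019.90 + $248.81 + $40.22 + $368.58 + $316.68 + $124.40 = $2,185.75
Net pay = $4,146.76 − $2,185.75 = $1,961.01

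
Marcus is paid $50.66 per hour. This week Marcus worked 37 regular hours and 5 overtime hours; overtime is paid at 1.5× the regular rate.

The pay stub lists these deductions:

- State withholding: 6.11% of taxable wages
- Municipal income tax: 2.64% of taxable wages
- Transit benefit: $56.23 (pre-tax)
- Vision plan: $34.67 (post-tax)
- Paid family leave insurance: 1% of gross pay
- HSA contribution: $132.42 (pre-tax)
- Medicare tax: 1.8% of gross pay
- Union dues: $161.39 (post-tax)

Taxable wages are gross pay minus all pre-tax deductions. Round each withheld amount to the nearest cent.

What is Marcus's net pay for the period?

$1,625.78

Regular pay: 37 × $50.66 = $1,874.42
Overtime pay: 5 × $50.66 × 1.5 = $379.95
Gross pay = $1,874.42 + $379.95 = $2,254.37
HSA contribution: $132.42
Transit benefit: $56.23
Pre-tax total = $132.42 + $56.23 = $188.65
Taxable wages = $2,254.37 − $188.65 = $2,065.72
State withholding: $2,065.72 × 0.0611 = $126.22
Municipal income tax: $2,065.72 × 0.0264 = $54.54
Medicare tax: $2,254.37 × 0.018 = $40.58
Paid family leave insurance: $2,254.37 × 0.01 = $22.54
Vision plan: $34.67
Union dues: $161.39
Total deductions = $132.42 + $56.23 + $126.22 + $54.54 + $40.58 + $22.54 + $34.67 + $161.39 = $628.59
Net pay = $2,254.37 − $628.59 = $1,625.78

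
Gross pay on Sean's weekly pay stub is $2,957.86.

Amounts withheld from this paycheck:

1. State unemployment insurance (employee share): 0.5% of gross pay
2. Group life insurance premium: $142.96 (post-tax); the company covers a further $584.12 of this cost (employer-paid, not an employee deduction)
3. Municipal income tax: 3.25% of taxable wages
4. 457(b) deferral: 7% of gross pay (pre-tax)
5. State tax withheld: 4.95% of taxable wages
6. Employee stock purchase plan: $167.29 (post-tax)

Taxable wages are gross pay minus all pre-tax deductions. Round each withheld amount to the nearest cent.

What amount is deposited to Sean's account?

457(b) deferral: $2,957.86 × 0.07 = $207.05
Taxable wages = $2,957.86 − $207.05 = $2,750.81
State tax withheld: $2,750.81 × 0.0495 = $136.17
Municipal income tax: $2,750.81 × 0.0325 = $89.40
State unemployment insurance (employee share): $2,957.86 × 0.005 = $14.79
Employee stock purchase plan: $167.29
Group life insurance premium: $142.96
(Employer's $584.12 toward group life insurance premium is not withheld from the employee.)
Total deductions = $207.05 + $136.17 + $89.40 + $14.79 + $167.29 + $142.96 = $757.66
Net pay = $2,957.86 − $757.66 = $2,200.20

$2,200.20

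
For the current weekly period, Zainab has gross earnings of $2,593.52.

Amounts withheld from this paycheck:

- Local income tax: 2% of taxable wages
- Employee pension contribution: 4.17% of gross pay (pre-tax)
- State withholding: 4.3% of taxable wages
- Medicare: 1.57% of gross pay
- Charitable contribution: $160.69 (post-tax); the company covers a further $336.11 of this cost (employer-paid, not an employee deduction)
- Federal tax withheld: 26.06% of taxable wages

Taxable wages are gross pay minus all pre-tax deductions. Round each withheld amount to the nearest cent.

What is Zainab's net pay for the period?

Employee pension contribution: $2,593.52 × 0.0417 = $108.15
Taxable wages = $2,593.52 − $108.15 = $2,485.37
Federal tax withheld: $2,485.37 × 0.2606 = $647.69
State withholding: $2,485.37 × 0.043 = $106.87
Local income tax: $2,485.37 × 0.02 = $49.71
Medicare: $2,593.52 × 0.0157 = $40.72
Charitable contribution: $160.69
(Employer's $336.11 toward charitable contribution is not withheld from the employee.)
Total deductions = $108.15 + $647.69 + $106.87 + $49.71 + $40.72 + $160.69 = $1,113.83
Net pay = $2,593.52 − $1,113.83 = $1,479.69

$1,479.69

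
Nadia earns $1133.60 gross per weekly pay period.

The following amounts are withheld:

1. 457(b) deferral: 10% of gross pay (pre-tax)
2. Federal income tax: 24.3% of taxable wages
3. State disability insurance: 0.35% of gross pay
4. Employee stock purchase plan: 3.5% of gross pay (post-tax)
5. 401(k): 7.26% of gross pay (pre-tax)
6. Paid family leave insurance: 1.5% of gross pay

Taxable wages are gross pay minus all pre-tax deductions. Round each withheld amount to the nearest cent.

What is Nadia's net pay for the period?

$649.37

401(k): $1133.60 × 0.0726 = $82.30
457(b) deferral: $1133.60 × 0.1 = $113.36
Pre-tax total = $82.30 + $113.36 = $195.66
Taxable wages = $1133.60 − $195.66 = $937.94
Federal income tax: $937.94 × 0.243 = $227.92
State disability insurance: $1133.60 × 0.0035 = $3.97
Paid family leave insurance: $1133.60 × 0.015 = $17.00
Employee stock purchase plan: $1133.60 × 0.035 = $39.68
Total deductions = $82.30 + $113.36 + $227.92 + $3.97 + $17.00 + $39.68 = $484.23
Net pay = $1133.60 − $484.23 = $649.37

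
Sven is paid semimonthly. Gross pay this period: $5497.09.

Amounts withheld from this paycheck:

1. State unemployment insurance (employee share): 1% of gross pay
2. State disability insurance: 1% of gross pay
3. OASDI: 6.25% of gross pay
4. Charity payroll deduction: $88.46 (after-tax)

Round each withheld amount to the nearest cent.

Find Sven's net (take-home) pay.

$4955.12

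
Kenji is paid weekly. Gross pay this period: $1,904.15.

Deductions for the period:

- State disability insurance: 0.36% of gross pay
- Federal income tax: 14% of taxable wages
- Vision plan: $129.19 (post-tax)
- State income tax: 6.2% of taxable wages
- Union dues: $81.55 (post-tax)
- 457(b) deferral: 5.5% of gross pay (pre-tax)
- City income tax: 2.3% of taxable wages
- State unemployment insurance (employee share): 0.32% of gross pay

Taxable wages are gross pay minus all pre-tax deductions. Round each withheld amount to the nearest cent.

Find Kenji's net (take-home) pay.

457(b) deferral: $1,904.15 × 0.055 = $104.73
Taxable wages = $1,904.15 − $104.73 = $1,799.42
City income tax: $1,799.42 × 0.023 = $41.39
State income tax: $1,799.42 × 0.062 = $111.56
Federal income tax: $1,799.42 × 0.14 = $251.92
State disability insurance: $1,904.15 × 0.0036 = $6.85
State unemployment insurance (employee share): $1,904.15 × 0.0032 = $6.09
Vision plan: $129.19
Union dues: $81.55
Total deductions = $104.73 + $41.39 + $111.56 + $251.92 + $6.85 + $6.09 + $129.19 + $81.55 = $733.28
Net pay = $1,904.15 − $733.28 = $1,170.87

$1,170.87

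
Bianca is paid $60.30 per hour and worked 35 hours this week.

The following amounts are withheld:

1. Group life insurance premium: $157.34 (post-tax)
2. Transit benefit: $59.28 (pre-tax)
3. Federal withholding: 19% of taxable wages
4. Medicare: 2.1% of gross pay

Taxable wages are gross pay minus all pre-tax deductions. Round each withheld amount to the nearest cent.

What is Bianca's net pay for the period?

$1,459.83

Gross pay: 35 × $60.30 = $2,110.50
Transit benefit: $59.28
Taxable wages = $2,110.50 − $59.28 = $2,051.22
Federal withholding: $2,051.22 × 0.19 = $389.73
Medicare: $2,110.50 × 0.021 = $44.32
Group life insurance premium: $157.34
Total deductions = $59.28 + $389.73 + $44.32 + $157.34 = $650.67
Net pay = $2,110.50 − $650.67 = $1,459.83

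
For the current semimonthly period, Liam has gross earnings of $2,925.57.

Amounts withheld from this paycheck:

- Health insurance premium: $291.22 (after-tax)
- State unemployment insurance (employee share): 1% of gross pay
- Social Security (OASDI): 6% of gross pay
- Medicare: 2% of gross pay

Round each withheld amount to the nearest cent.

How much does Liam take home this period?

Social Security (OASDI): $2,925.57 × 0.06 = $175.53
State unemployment insurance (employee share): $2,925.57 × 0.01 = $29.26
Medicare: $2,925.57 × 0.02 = $58.51
Health insurance premium: $291.22
Total deductions = $175.53 + $29.26 + $58.51 + $291.22 = $554.52
Net pay = $2,925.57 − $554.52 = $2,371.05

$2,371.05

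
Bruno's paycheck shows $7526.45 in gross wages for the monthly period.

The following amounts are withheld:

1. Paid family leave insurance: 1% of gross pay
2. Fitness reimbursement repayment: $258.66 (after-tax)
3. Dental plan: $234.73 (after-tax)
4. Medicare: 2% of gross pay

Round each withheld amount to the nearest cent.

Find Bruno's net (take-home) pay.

Paid family leave insurance: $7526.45 × 0.01 = $75.26
Medicare: $7526.45 × 0.02 = $150.53
Fitness reimbursement repayment: $258.66
Dental plan: $234.73
Total deductions = $75.26 + $150.53 + $258.66 + $234.73 = $719.18
Net pay = $7526.45 − $719.18 = $6807.27

$6807.27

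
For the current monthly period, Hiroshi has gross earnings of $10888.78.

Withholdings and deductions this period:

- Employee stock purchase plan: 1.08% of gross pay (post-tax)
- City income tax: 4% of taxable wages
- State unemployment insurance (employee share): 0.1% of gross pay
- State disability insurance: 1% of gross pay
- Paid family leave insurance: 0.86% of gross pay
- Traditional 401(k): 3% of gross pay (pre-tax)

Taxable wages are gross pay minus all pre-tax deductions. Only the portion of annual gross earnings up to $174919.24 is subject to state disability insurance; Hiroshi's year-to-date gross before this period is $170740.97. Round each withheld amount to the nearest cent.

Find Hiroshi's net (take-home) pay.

$9875.73

Traditional 401(k): $10888.78 × 0.03 = $326.66
Taxable wages = $10888.78 − $326.66 = $10562.12
City income tax: $10562.12 × 0.04 = $422.48
State disability insurance: only $174919.24 − $170740.97 = $4178.27 of this check is subject → $4178.27 × 0.01 = $41.78
State unemployment insurance (employee share): $10888.78 × 0.001 = $10.89
Paid family leave insurance: $10888.78 × 0.0086 = $93.64
Employee stock purchase plan: $10888.78 × 0.0108 = $117.60
Total deductions = $326.66 + $422.48 + $41.78 + $10.89 + $93.64 + $117.60 = $1013.05
Net pay = $10888.78 − $1013.05 = $9875.73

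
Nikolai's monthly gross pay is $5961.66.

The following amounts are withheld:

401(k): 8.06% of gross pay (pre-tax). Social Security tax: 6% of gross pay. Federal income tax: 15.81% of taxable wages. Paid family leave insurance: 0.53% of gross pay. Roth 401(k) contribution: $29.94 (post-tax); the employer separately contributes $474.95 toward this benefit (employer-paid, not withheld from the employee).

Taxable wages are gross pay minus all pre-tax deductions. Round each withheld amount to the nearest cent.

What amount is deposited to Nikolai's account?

401(k): $5961.66 × 0.0806 = $480.51
Taxable wages = $5961.66 − $480.51 = $5481.15
Federal income tax: $5481.15 × 0.1581 = $866.57
Social Security tax: $5961.66 × 0.06 = $357.70
Paid family leave insurance: $5961.66 × 0.0053 = $31.60
Roth 401(k) contribution: $29.94
(Employer's $474.95 toward Roth 401(k) contribution is not withheld from the employee.)
Total deductions = $480.51 + $866.57 + $357.70 + $31.60 + $29.94 = $1766.32
Net pay = $5961.66 − $1766.32 = $4195.34

$4195.34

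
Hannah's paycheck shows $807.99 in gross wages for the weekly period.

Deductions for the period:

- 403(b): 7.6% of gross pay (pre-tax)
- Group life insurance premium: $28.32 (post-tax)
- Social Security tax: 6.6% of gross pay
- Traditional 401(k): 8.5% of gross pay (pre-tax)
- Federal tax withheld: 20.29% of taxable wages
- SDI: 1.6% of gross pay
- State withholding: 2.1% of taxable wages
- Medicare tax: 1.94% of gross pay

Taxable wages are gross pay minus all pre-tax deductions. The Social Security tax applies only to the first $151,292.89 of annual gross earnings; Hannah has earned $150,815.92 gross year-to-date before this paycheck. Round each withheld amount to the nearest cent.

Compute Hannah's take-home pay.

Traditional 401(k): $807.99 × 0.085 = $68.68
403(b): $807.99 × 0.076 = $61.41
Pre-tax total = $68.68 + $61.41 = $130.09
Taxable wages = $807.99 − $130.09 = $677.90
Federal tax withheld: $677.90 × 0.2029 = $137.55
State withholding: $677.90 × 0.021 = $14.24
Medicare tax: $807.99 × 0.0194 = $15.68
SDI: $807.99 × 0.016 = $12.93
Social Security tax: only $151,292.89 − $150,815.92 = $476.97 of this check is subject → $476.97 × 0.066 = $31.48
Group life insurance premium: $28.32
Total deductions = $68.68 + $61.41 + $137.55 + $14.24 + $15.68 + $12.93 + $31.48 + $28.32 = $370.29
Net pay = $807.99 − $370.29 = $437.70

$437.70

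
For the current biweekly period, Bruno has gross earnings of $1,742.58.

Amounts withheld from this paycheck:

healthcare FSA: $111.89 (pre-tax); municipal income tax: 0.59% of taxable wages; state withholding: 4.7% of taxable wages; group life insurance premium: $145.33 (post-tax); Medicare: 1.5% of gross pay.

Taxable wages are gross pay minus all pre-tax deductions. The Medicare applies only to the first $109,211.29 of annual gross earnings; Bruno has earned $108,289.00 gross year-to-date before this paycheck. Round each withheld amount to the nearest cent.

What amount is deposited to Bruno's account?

$1,385.27

Healthcare FSA: $111.89
Taxable wages = $1,742.58 − $111.89 = $1,630.69
State withholding: $1,630.69 × 0.047 = $76.64
Municipal income tax: $1,630.69 × 0.0059 = $9.62
Medicare: only $109,211.29 − $108,289.00 = $922.29 of this check is subject → $922.29 × 0.015 = $13.83
Group life insurance premium: $145.33
Total deductions = $111.89 + $76.64 + $9.62 + $13.83 + $145.33 = $357.31
Net pay = $1,742.58 − $357.31 = $1,385.27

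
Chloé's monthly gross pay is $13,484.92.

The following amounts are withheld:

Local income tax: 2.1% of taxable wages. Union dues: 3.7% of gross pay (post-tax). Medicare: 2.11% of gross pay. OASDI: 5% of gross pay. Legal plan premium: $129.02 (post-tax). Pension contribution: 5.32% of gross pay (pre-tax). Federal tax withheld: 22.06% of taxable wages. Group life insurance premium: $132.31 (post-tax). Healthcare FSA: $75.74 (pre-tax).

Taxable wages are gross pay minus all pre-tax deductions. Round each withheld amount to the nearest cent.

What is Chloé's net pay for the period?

$7,906.39

Healthcare FSA: $75.74
Pension contribution: $13,484.92 × 0.0532 = $717.40
Pre-tax total = $75.74 + $717.40 = $793.14
Taxable wages = $13,484.92 − $793.14 = $12,691.78
Federal tax withheld: $12,691.78 × 0.2206 = $2,799.81
Local income tax: $12,691.78 × 0.021 = $266.53
Medicare: $13,484.92 × 0.0211 = $284.53
OASDI: $13,484.92 × 0.05 = $674.25
Union dues: $13,484.92 × 0.037 = $498.94
Legal plan premium: $129.02
Group life insurance premium: $132.31
Total deductions = $75.74 + $717.40 + $2,799.81 + $266.53 + $284.53 + $674.25 + $498.94 + $129.02 + $132.31 = $5,578.53
Net pay = $13,484.92 − $5,578.53 = $7,906.39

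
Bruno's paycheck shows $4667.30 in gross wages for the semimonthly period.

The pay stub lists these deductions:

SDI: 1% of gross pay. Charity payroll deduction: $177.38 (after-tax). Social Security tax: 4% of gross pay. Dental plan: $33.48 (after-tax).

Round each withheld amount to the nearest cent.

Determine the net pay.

Social Security tax: $4667.30 × 0.04 = $186.69
SDI: $4667.30 × 0.01 = $46.67
Dental plan: $33.48
Charity payroll deduction: $177.38
Total deductions = $186.69 + $46.67 + $33.48 + $177.38 = $444.22
Net pay = $4667.30 − $444.22 = $4223.08

$4223.08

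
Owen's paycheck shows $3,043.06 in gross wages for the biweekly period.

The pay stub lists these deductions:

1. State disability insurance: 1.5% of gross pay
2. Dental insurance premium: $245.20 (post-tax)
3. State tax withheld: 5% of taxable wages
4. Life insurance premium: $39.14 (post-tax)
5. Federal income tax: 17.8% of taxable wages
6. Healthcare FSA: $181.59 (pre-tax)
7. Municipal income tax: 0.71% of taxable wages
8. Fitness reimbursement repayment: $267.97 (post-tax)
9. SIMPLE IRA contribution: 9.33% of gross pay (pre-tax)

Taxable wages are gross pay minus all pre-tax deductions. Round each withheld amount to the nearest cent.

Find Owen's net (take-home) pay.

Healthcare FSA: $181.59
SIMPLE IRA contribution: $3,043.06 × 0.0933 = $283.92
Pre-tax total = $181.59 + $283.92 = $465.51
Taxable wages = $3,043.06 − $465.51 = $2,577.55
State tax withheld: $2,577.55 × 0.05 = $128.88
Municipal income tax: $2,577.55 × 0.0071 = $18.30
Federal income tax: $2,577.55 × 0.178 = $458.80
State disability insurance: $3,043.06 × 0.015 = $45.65
Life insurance premium: $39.14
Fitness reimbursement repayment: $267.97
Dental insurance premium: $245.20
Total deductions = $181.59 + $283.92 + $128.88 + $18.30 + $458.80 + $45.65 + $39.14 + $267.97 + $245.20 = $1,669.45
Net pay = $3,043.06 − $1,669.45 = $1,373.61

$1,373.61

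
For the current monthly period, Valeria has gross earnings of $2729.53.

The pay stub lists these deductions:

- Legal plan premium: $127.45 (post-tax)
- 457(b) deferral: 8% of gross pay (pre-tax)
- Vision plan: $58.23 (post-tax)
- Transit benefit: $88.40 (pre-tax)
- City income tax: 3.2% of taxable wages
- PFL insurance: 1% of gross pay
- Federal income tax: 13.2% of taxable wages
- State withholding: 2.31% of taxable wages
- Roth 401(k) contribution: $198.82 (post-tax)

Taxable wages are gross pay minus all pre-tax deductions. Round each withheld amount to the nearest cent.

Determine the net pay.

Transit benefit: $88.40
457(b) deferral: $2729.53 × 0.08 = $218.36
Pre-tax total = $88.40 + $218.36 = $306.76
Taxable wages = $2729.53 − $306.76 = $2422.77
City income tax: $2422.77 × 0.032 = $77.53
Federal income tax: $2422.77 × 0.132 = $319.81
State withholding: $2422.77 × 0.0231 = $55.97
PFL insurance: $2729.53 × 0.01 = $27.30
Legal plan premium: $127.45
Roth 401(k) contribution: $198.82
Vision plan: $58.23
Total deductions = $88.40 + $218.36 + $77.53 + $319.81 + $55.97 + $27.30 + $127.45 + $198.82 + $58.23 = $1171.87
Net pay = $2729.53 − $1171.87 = $1557.66

$1557.66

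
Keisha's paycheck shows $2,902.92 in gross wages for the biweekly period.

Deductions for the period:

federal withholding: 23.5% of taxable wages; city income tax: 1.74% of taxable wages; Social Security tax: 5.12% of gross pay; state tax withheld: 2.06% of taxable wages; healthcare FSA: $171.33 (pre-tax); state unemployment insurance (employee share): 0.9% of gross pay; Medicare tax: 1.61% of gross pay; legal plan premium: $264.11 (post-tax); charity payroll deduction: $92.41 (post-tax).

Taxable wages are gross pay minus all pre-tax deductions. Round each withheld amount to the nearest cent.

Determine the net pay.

Healthcare FSA: $171.33
Taxable wages = $2,902.92 − $171.33 = $2,731.59
Federal withholding: $2,731.59 × 0.235 = $641.92
State tax withheld: $2,731.59 × 0.0206 = $56.27
City income tax: $2,731.59 × 0.0174 = $47.53
State unemployment insurance (employee share): $2,902.92 × 0.009 = $26.13
Medicare tax: $2,902.92 × 0.0161 = $46.74
Social Security tax: $2,902.92 × 0.0512 = $148.63
Charity payroll deduction: $92.41
Legal plan premium: $264.11
Total deductions = $171.33 + $641.92 + $56.27 + $47.53 + $26.13 + $46.74 + $148.63 + $92.41 + $264.11 = $1,495.07
Net pay = $2,902.92 − $1,495.07 = $1,407.85

$1,407.85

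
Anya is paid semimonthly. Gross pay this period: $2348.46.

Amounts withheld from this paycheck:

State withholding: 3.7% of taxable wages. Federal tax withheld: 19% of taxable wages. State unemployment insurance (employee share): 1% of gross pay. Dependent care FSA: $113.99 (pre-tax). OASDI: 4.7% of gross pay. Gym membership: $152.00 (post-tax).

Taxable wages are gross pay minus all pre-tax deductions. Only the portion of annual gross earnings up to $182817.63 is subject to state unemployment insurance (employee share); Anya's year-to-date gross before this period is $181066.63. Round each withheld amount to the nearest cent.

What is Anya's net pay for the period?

$1447.35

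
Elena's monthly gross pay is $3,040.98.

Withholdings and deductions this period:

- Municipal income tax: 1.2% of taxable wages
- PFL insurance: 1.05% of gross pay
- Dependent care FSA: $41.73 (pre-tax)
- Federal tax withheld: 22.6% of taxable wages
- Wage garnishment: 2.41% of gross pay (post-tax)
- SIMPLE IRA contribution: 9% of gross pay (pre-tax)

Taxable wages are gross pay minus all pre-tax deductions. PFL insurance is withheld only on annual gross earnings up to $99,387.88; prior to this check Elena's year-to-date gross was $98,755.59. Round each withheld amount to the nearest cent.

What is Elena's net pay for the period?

$1,996.94

SIMPLE IRA contribution: $3,040.98 × 0.09 = $273.69
Dependent care FSA: $41.73
Pre-tax total = $273.69 + $41.73 = $315.42
Taxable wages = $3,040.98 − $315.42 = $2,725.56
Municipal income tax: $2,725.56 × 0.012 = $32.71
Federal tax withheld: $2,725.56 × 0.226 = $615.98
PFL insurance: only $99,387.88 − $98,755.59 = $632.29 of this check is subject → $632.29 × 0.0105 = $6.64
Wage garnishment: $3,040.98 × 0.0241 = $73.29
Total deductions = $273.69 + $41.73 + $32.71 + $615.98 + $6.64 + $73.29 = $1,044.04
Net pay = $3,040.98 − $1,044.04 = $1,996.94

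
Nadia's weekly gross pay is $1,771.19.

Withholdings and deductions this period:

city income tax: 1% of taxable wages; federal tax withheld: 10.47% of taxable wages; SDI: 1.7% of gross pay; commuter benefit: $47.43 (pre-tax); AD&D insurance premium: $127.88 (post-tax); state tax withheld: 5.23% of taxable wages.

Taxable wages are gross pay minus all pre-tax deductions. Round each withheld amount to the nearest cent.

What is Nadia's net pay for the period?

$1,277.90

Commuter benefit: $47.43
Taxable wages = $1,771.19 − $47.43 = $1,723.76
City income tax: $1,723.76 × 0.01 = $17.24
State tax withheld: $1,723.76 × 0.0523 = $90.15
Federal tax withheld: $1,723.76 × 0.1047 = $180.48
SDI: $1,771.19 × 0.017 = $30.11
AD&D insurance premium: $127.88
Total deductions = $47.43 + $17.24 + $90.15 + $180.48 + $30.11 + $127.88 = $493.29
Net pay = $1,771.19 − $493.29 = $1,277.90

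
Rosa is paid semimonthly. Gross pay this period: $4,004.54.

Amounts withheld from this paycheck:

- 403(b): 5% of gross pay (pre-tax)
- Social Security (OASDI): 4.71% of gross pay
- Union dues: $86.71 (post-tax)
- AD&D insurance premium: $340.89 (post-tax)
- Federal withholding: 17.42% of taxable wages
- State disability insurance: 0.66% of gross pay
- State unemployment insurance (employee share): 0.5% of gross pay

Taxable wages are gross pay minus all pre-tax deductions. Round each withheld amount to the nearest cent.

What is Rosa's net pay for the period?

$2,478.94

403(b): $4,004.54 × 0.05 = $200.23
Taxable wages = $4,004.54 − $200.23 = $3,804.31
Federal withholding: $3,804.31 × 0.1742 = $662.71
State disability insurance: $4,004.54 × 0.0066 = $26.43
State unemployment insurance (employee share): $4,004.54 × 0.005 = $20.02
Social Security (OASDI): $4,004.54 × 0.0471 = $188.61
AD&D insurance premium: $340.89
Union dues: $86.71
Total deductions = $200.23 + $662.71 + $26.43 + $20.02 + $188.61 + $340.89 + $86.71 = $1,525.60
Net pay = $4,004.54 − $1,525.60 = $2,478.94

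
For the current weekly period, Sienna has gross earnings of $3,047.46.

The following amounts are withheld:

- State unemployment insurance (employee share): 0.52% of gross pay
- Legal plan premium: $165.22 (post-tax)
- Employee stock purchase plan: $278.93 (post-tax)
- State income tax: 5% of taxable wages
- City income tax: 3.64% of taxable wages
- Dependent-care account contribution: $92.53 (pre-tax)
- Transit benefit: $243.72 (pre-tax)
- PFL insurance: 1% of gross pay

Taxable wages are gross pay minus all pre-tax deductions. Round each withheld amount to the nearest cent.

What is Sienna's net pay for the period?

$1,986.49

Transit benefit: $243.72
Dependent-care account contribution: $92.53
Pre-tax total = $243.72 + $92.53 = $336.25
Taxable wages = $3,047.46 − $336.25 = $2,711.21
City income tax: $2,711.21 × 0.0364 = $98.69
State income tax: $2,711.21 × 0.05 = $135.56
PFL insurance: $3,047.46 × 0.01 = $30.47
State unemployment insurance (employee share): $3,047.46 × 0.0052 = $15.85
Employee stock purchase plan: $278.93
Legal plan premium: $165.22
Total deductions = $243.72 + $92.53 + $98.69 + $135.56 + $30.47 + $15.85 + $278.93 + $165.22 = $1,060.97
Net pay = $3,047.46 − $1,060.97 = $1,986.49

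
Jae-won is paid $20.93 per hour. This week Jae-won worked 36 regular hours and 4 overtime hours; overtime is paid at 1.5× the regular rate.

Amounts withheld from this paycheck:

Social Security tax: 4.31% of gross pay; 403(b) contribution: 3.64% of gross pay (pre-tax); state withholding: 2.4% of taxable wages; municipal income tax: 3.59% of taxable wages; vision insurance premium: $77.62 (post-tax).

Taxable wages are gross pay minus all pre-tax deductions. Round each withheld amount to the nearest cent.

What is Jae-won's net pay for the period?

Regular pay: 36 × $20.93 = $753.48
Overtime pay: 4 × $20.93 × 1.5 = $125.58
Gross pay = $753.48 + $125.58 = $879.06
403(b) contribution: $879.06 × 0.0364 = $32.00
Taxable wages = $879.06 − $32.00 = $847.06
State withholding: $847.06 × 0.024 = $20.33
Municipal income tax: $847.06 × 0.0359 = $30.41
Social Security tax: $879.06 × 0.0431 = $37.89
Vision insurance premium: $77.62
Total deductions = $32.00 + $20.33 + $30.41 + $37.89 + $77.62 = $198.25
Net pay = $879.06 − $198.25 = $680.81

$680.81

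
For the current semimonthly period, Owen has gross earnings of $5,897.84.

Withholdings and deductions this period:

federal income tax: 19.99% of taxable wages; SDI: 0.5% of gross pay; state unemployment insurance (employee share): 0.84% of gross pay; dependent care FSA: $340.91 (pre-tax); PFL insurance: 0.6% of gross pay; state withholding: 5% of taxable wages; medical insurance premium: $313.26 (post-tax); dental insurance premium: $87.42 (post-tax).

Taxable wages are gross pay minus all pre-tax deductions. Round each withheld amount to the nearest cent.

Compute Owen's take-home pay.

$3,653.15

Dependent care FSA: $340.91
Taxable wages = $5,897.84 − $340.91 = $5,556.93
State withholding: $5,556.93 × 0.05 = $277.85
Federal income tax: $5,556.93 × 0.1999 = $1,110.83
State unemployment insurance (employee share): $5,897.84 × 0.0084 = $49.54
PFL insurance: $5,897.84 × 0.006 = $35.39
SDI: $5,897.84 × 0.005 = $29.49
Dental insurance premium: $87.42
Medical insurance premium: $313.26
Total deductions = $340.91 + $277.85 + $1,110.83 + $49.54 + $35.39 + $29.49 + $87.42 + $313.26 = $2,244.69
Net pay = $5,897.84 − $2,244.69 = $3,653.15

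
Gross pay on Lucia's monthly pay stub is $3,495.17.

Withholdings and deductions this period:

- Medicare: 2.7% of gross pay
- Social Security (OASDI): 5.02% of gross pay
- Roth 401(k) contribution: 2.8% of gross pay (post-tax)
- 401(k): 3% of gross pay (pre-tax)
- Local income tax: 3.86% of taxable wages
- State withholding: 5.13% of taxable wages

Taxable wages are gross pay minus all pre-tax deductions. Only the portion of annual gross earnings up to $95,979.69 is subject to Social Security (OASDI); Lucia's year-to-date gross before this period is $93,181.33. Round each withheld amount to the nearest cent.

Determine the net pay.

401(k): $3,495.17 × 0.03 = $104.86
Taxable wages = $3,495.17 − $104.86 = $3,390.31
Local income tax: $3,390.31 × 0.0386 = $130.87
State withholding: $3,390.31 × 0.0513 = $173.92
Social Security (OASDI): only $95,979.69 − $93,181.33 = $2,798.36 of this check is subject → $2,798.36 × 0.0502 = $140.48
Medicare: $3,495.17 × 0.027 = $94.37
Roth 401(k) contribution: $3,495.17 × 0.028 = $97.86
Total deductions = $104.86 + $130.87 + $173.92 + $140.48 + $94.37 + $97.86 = $742.36
Net pay = $3,495.17 − $742.36 = $2,752.81

$2,752.81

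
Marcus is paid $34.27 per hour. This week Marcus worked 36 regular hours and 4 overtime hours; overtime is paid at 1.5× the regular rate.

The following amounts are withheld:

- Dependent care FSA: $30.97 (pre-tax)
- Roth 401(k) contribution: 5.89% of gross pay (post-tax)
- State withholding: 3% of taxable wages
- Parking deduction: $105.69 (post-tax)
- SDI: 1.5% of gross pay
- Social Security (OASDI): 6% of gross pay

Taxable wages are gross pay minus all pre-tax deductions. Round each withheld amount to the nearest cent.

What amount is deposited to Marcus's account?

$1067.70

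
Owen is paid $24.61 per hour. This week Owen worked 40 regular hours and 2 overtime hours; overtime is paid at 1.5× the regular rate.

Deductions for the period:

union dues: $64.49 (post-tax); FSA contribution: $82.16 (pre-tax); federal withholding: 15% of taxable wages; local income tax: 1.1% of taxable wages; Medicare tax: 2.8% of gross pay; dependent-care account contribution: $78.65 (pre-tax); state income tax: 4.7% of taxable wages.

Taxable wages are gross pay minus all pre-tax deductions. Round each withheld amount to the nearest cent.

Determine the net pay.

Regular pay: 40 × $24.61 = $984.40
Overtime pay: 2 × $24.61 × 1.5 = $73.83
Gross pay = $984.40 + $73.83 = $1,058.23
FSA contribution: $82.16
Dependent-care account contribution: $78.65
Pre-tax total = $82.16 + $78.65 = $160.81
Taxable wages = $1,058.23 − $160.81 = $897.42
Federal withholding: $897.42 × 0.15 = $134.61
Local income tax: $897.42 × 0.011 = $9.87
State income tax: $897.42 × 0.047 = $42.18
Medicare tax: $1,058.23 × 0.028 = $29.63
Union dues: $64.49
Total deductions = $82.16 + $78.65 + $134.61 + $9.87 + $42.18 + $29.63 + $64.49 = $441.59
Net pay = $1,058.23 − $441.59 = $616.64

$616.64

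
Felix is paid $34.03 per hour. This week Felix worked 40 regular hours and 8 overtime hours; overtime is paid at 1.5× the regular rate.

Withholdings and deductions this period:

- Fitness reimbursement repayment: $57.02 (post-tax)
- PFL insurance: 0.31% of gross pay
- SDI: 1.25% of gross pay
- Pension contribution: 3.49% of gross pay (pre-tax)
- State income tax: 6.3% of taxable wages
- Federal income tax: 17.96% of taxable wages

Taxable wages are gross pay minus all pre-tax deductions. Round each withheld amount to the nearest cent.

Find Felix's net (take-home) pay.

$1208.86

Regular pay: 40 × $34.03 = $1361.20
Overtime pay: 8 × $34.03 × 1.5 = $408.36
Gross pay = $1361.20 + $408.36 = $1769.56
Pension contribution: $1769.56 × 0.0349 = $61.76
Taxable wages = $1769.56 − $61.76 = $1707.80
Federal income tax: $1707.80 × 0.1796 = $306.72
State income tax: $1707.80 × 0.063 = $107.59
PFL insurance: $1769.56 × 0.0031 = $5.49
SDI: $1769.56 × 0.0125 = $22.12
Fitness reimbursement repayment: $57.02
Total deductions = $61.76 + $306.72 + $107.59 + $5.49 + $22.12 + $57.02 = $560.70
Net pay = $1769.56 − $560.70 = $1208.86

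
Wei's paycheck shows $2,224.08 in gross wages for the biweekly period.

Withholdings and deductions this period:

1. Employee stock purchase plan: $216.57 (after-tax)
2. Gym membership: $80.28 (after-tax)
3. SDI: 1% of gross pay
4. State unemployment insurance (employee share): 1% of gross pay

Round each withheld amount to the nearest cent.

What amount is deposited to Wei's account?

State unemployment insurance (employee share): $2,224.08 × 0.01 = $22.24
SDI: $2,224.08 × 0.01 = $22.24
Gym membership: $80.28
Employee stock purchase plan: $216.57
Total deductions = $22.24 + $22.24 + $80.28 + $216.57 = $341.33
Net pay = $2,224.08 − $341.33 = $1,882.75

$1,882.75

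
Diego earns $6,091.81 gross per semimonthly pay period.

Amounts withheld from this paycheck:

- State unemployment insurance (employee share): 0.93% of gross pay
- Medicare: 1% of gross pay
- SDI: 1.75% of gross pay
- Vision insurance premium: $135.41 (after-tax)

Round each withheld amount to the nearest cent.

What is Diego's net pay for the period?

$5,732.22

State unemployment insurance (employee share): $6,091.81 × 0.0093 = $56.65
Medicare: $6,091.81 × 0.01 = $60.92
SDI: $6,091.81 × 0.0175 = $106.61
Vision insurance premium: $135.41
Total deductions = $56.65 + $60.92 + $106.61 + $135.41 = $359.59
Net pay = $6,091.81 − $359.59 = $5,732.22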